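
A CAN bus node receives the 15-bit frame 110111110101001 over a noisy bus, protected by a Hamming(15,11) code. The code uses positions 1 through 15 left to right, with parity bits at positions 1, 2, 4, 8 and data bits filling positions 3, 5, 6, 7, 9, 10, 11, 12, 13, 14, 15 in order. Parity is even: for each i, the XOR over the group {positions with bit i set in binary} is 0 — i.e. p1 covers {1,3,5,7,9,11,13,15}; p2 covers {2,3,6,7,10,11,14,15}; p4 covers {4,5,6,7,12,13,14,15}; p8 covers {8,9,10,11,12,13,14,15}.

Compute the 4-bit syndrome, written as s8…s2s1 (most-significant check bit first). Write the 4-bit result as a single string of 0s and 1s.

s1 (pos 1,3,5,7,9,11,13,15): 1⊕0⊕1⊕1⊕0⊕0⊕0⊕1 = 0
s2 (pos 2,3,6,7,10,11,14,15): 1⊕0⊕1⊕1⊕1⊕0⊕0⊕1 = 1
s4 (pos 4,5,6,7,12,13,14,15): 1⊕1⊕1⊕1⊕1⊕0⊕0⊕1 = 0
s8 (pos 8,9,10,11,12,13,14,15): 1⊕0⊕1⊕0⊕1⊕0⊕0⊕1 = 0
Syndrome s8…s1 = 0010 → error at position 2.

0010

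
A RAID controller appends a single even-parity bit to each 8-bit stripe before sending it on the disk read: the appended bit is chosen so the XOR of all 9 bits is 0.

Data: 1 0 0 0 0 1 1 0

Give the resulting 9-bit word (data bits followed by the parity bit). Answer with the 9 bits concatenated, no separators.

XOR of the 8 data bits: 1⊕0⊕0⊕0⊕0⊕1⊕1⊕0 = 1
Parity bit = 1 (so all 9 bits XOR to 0).

100001101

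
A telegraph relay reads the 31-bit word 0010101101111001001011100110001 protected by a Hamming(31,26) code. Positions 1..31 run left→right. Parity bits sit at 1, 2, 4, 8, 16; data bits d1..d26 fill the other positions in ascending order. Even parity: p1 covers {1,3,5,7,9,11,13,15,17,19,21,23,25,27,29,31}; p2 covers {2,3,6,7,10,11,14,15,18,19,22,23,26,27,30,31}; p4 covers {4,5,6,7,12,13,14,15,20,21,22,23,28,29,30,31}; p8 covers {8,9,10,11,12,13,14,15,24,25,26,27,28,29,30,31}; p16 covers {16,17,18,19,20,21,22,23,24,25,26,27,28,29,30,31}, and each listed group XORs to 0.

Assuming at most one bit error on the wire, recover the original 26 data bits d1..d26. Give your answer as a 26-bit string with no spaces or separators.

11010111100001011100110001

s1 (pos 1,3,5,7,9,11,13,15,17,19,21,23,25,27,29,31): 0⊕1⊕1⊕1⊕0⊕1⊕1⊕0⊕0⊕1⊕1⊕1⊕0⊕1⊕0⊕1 = 0
s2 (pos 2,3,6,7,10,11,14,15,18,19,22,23,26,27,30,31): 0⊕1⊕0⊕1⊕1⊕1⊕0⊕0⊕0⊕1⊕1⊕1⊕1⊕1⊕0⊕1 = 0
s4 (pos 4,5,6,7,12,13,14,15,20,21,22,23,28,29,30,31): 0⊕1⊕0⊕1⊕1⊕1⊕0⊕0⊕0⊕1⊕1⊕1⊕0⊕0⊕0⊕1 = 0
s8 (pos 8,9,10,11,12,13,14,15,24,25,26,27,28,29,30,31): 1⊕0⊕1⊕1⊕1⊕1⊕0⊕0⊕0⊕0⊕1⊕1⊕0⊕0⊕0⊕1 = 0
s16 (pos 16,17,18,19,20,21,22,23,24,25,26,27,28,29,30,31): 1⊕0⊕0⊕1⊕0⊕1⊕1⊕1⊕0⊕0⊕1⊕1⊕0⊕0⊕0⊕1 = 0
Syndrome s16…s1 = 00000 → no error.
Read data bits from positions 3,5,6,7,9,10,11,12,13,14,15,17,18,19,20,21,22,23,24,25,26,27,28,29,30,31: 11010111100001011100110001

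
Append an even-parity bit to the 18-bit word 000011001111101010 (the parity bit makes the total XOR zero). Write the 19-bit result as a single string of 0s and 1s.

0000110011111010101

XOR of the 18 data bits: 0⊕0⊕0⊕0⊕1⊕1⊕0⊕0⊕1⊕1⊕1⊕1⊕1⊕0⊕1⊕0⊕1⊕0 = 1
Parity bit = 1 (so all 19 bits XOR to 0).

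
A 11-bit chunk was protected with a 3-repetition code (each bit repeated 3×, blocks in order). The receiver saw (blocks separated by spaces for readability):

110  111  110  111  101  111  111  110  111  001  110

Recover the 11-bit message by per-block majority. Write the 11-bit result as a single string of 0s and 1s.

Block 1 (110): 2 ones → 1
Block 2 (111): 3 ones → 1
Block 3 (110): 2 ones → 1
Block 4 (111): 3 ones → 1
Block 5 (101): 2 ones → 1
Block 6 (111): 3 ones → 1
Block 7 (111): 3 ones → 1
Block 8 (110): 2 ones → 1
Block 9 (111): 3 ones → 1
Block 10 (001): 1 one → 0
Block 11 (110): 2 ones → 1

11111111101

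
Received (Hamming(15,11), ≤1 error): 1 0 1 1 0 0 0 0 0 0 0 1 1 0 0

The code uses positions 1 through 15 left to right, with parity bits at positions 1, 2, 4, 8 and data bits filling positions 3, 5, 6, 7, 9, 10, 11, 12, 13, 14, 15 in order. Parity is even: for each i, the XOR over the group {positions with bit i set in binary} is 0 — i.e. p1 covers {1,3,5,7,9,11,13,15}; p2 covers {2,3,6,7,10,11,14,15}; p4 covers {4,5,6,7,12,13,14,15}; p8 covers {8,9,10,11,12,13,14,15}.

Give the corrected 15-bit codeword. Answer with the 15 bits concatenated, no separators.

s1 (pos 1,3,5,7,9,11,13,15): 1⊕1⊕0⊕0⊕0⊕0⊕1⊕0 = 1
s2 (pos 2,3,6,7,10,11,14,15): 0⊕1⊕0⊕0⊕0⊕0⊕0⊕0 = 1
s4 (pos 4,5,6,7,12,13,14,15): 1⊕0⊕0⊕0⊕1⊕1⊕0⊕0 = 1
s8 (pos 8,9,10,11,12,13,14,15): 0⊕0⊕0⊕0⊕1⊕1⊕0⊕0 = 0
Syndrome s8…s1 = 0111 → error at position 7.
Flip position 7: 101100000001100 → 101100100001100

101100100001100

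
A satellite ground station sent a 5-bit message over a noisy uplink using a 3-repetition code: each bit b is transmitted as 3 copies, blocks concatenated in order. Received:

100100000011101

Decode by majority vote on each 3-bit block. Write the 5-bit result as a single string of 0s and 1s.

00011

Block 1 (100): 1 one → 0
Block 2 (100): 1 one → 0
Block 3 (000): 0 ones → 0
Block 4 (011): 2 ones → 1
Block 5 (101): 2 ones → 1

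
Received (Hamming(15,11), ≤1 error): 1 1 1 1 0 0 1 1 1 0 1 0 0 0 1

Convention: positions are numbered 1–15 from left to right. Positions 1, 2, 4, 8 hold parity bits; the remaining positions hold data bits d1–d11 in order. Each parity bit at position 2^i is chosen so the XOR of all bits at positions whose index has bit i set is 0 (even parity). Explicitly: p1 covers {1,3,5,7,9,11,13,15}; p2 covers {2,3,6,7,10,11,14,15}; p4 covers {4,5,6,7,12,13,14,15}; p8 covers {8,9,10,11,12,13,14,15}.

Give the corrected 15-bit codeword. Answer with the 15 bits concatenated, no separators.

111101111010001

s1 (pos 1,3,5,7,9,11,13,15): 1⊕1⊕0⊕1⊕1⊕1⊕0⊕1 = 0
s2 (pos 2,3,6,7,10,11,14,15): 1⊕1⊕0⊕1⊕0⊕1⊕0⊕1 = 1
s4 (pos 4,5,6,7,12,13,14,15): 1⊕0⊕0⊕1⊕0⊕0⊕0⊕1 = 1
s8 (pos 8,9,10,11,12,13,14,15): 1⊕1⊕0⊕1⊕0⊕0⊕0⊕1 = 0
Syndrome s8…s1 = 0110 → error at position 6.
Flip position 6: 111100111010001 → 111101111010001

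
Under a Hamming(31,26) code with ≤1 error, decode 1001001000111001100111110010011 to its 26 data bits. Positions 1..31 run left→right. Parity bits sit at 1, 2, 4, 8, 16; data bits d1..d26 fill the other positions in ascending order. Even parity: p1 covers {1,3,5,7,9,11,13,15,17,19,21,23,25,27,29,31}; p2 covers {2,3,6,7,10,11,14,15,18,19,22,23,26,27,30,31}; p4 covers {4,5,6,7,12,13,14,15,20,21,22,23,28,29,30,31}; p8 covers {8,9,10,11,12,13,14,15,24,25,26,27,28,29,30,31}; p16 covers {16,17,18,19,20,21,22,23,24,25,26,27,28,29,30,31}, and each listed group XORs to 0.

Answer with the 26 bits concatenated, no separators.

00010001100100111110010011

s1 (pos 1,3,5,7,9,11,13,15,17,19,21,23,25,27,29,31): 1⊕0⊕0⊕1⊕0⊕1⊕1⊕0⊕1⊕0⊕1⊕1⊕0⊕1⊕0⊕1 = 1
s2 (pos 2,3,6,7,10,11,14,15,18,19,22,23,26,27,30,31): 0⊕0⊕0⊕1⊕0⊕1⊕0⊕0⊕0⊕0⊕1⊕1⊕0⊕1⊕1⊕1 = 1
s4 (pos 4,5,6,7,12,13,14,15,20,21,22,23,28,29,30,31): 1⊕0⊕0⊕1⊕1⊕1⊕0⊕0⊕1⊕1⊕1⊕1⊕0⊕0⊕1⊕1 = 0
s8 (pos 8,9,10,11,12,13,14,15,24,25,26,27,28,29,30,31): 0⊕0⊕0⊕1⊕1⊕1⊕0⊕0⊕1⊕0⊕0⊕1⊕0⊕0⊕1⊕1 = 1
s16 (pos 16,17,18,19,20,21,22,23,24,25,26,27,28,29,30,31): 1⊕1⊕0⊕0⊕1⊕1⊕1⊕1⊕1⊕0⊕0⊕1⊕0⊕0⊕1⊕1 = 0
Syndrome s16…s1 = 01011 → error at position 11.
Flip position 11: 1001001000111001100111110010011 → 1001001000011001100111110010011
Read data bits from positions 3,5,6,7,9,10,11,12,13,14,15,17,18,19,20,21,22,23,24,25,26,27,28,29,30,31: 00010001100100111110010011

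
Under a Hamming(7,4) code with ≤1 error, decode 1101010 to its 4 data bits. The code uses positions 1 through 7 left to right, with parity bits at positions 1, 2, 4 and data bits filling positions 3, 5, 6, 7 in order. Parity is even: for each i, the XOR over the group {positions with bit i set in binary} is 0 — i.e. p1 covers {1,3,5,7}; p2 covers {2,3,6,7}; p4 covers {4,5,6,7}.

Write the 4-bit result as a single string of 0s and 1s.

s1 (pos 1,3,5,7): 1⊕0⊕0⊕0 = 1
s2 (pos 2,3,6,7): 1⊕0⊕1⊕0 = 0
s4 (pos 4,5,6,7): 1⊕0⊕1⊕0 = 0
Syndrome s4…s1 = 001 → error at position 1.
Flip position 1: 1101010 → 0101010
Read data bits from positions 3,5,6,7: 0010

0010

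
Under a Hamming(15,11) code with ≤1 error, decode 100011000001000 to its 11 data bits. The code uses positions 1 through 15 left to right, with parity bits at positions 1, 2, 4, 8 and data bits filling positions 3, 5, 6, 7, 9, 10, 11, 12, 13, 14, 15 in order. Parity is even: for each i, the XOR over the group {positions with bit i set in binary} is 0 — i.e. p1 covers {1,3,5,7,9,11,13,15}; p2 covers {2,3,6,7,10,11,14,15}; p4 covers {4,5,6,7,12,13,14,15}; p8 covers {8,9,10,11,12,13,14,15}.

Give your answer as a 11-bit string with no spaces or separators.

01100001010

s1 (pos 1,3,5,7,9,11,13,15): 1⊕0⊕1⊕0⊕0⊕0⊕0⊕0 = 0
s2 (pos 2,3,6,7,10,11,14,15): 0⊕0⊕1⊕0⊕0⊕0⊕0⊕0 = 1
s4 (pos 4,5,6,7,12,13,14,15): 0⊕1⊕1⊕0⊕1⊕0⊕0⊕0 = 1
s8 (pos 8,9,10,11,12,13,14,15): 0⊕0⊕0⊕0⊕1⊕0⊕0⊕0 = 1
Syndrome s8…s1 = 1110 → error at position 14.
Flip position 14: 100011000001000 → 100011000001010
Read data bits from positions 3,5,6,7,9,10,11,12,13,14,15: 01100001010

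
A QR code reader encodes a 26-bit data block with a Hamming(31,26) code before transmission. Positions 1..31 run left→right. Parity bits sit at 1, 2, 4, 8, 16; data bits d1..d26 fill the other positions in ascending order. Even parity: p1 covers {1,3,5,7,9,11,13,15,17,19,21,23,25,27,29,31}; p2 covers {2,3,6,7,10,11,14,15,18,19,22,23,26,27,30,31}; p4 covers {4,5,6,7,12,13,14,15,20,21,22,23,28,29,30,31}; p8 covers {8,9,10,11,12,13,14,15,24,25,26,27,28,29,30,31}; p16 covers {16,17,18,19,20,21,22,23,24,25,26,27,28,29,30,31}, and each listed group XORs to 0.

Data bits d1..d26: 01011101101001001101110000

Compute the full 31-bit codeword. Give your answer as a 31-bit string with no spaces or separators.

1001101011011010001001101110000

Place data at non-parity positions: p1 p2 0 p4 1 0 1 p8 1 1 0 1 1 0 1 p16 0 0 1 0 0 1 1 0 1 1 1 0 0 0 0
p1 (pos 1,3,5,7,9,11,13,15,17,19,21,23,25,27,29,31): XOR of data positions = 0⊕1⊕1⊕1⊕0⊕1⊕1⊕0⊕1⊕0⊕1⊕1⊕1⊕0⊕0 = 1
p2 (pos 2,3,6,7,10,11,14,15,18,19,22,23,26,27,30,31): XOR of data positions = 0⊕0⊕1⊕1⊕0⊕0⊕1⊕0⊕1⊕1⊕1⊕1⊕1⊕0⊕0 = 0
p4 (pos 4,5,6,7,12,13,14,15,20,21,22,23,28,29,30,31): XOR of data positions = 1⊕0⊕1⊕1⊕1⊕0⊕1⊕0⊕0⊕1⊕1⊕0⊕0⊕0⊕0 = 1
p8 (pos 8,9,10,11,12,13,14,15,24,25,26,27,28,29,30,31): XOR of data positions = 1⊕1⊕0⊕1⊕1⊕0⊕1⊕0⊕1⊕1⊕1⊕0⊕0⊕0⊕0 = 0
p16 (pos 16,17,18,19,20,21,22,23,24,25,26,27,28,29,30,31): XOR of data positions = 0⊕0⊕1⊕0⊕0⊕1⊕1⊕0⊕1⊕1⊕1⊕0⊕0⊕0⊕0 = 0
Codeword: 1001101011011010001001101110000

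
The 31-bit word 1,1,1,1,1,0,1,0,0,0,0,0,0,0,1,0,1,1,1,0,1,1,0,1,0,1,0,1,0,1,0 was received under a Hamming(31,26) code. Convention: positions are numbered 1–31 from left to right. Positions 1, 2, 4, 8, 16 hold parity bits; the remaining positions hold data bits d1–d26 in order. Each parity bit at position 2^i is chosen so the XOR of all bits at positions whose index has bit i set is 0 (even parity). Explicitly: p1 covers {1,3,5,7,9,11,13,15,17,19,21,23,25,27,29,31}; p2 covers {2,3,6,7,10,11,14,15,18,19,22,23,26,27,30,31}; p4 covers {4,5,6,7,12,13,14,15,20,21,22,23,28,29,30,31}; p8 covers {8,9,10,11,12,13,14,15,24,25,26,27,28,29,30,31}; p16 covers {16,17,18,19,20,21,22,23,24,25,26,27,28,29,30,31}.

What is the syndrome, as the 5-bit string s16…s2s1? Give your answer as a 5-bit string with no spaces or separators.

11010

s1 (pos 1,3,5,7,9,11,13,15,17,19,21,23,25,27,29,31): 1⊕1⊕1⊕1⊕0⊕0⊕0⊕1⊕1⊕1⊕1⊕0⊕0⊕0⊕0⊕0 = 0
s2 (pos 2,3,6,7,10,11,14,15,18,19,22,23,26,27,30,31): 1⊕1⊕0⊕1⊕0⊕0⊕0⊕1⊕1⊕1⊕1⊕0⊕1⊕0⊕1⊕0 = 1
s4 (pos 4,5,6,7,12,13,14,15,20,21,22,23,28,29,30,31): 1⊕1⊕0⊕1⊕0⊕0⊕0⊕1⊕0⊕1⊕1⊕0⊕1⊕0⊕1⊕0 = 0
s8 (pos 8,9,10,11,12,13,14,15,24,25,26,27,28,29,30,31): 0⊕0⊕0⊕0⊕0⊕0⊕0⊕1⊕1⊕0⊕1⊕0⊕1⊕0⊕1⊕0 = 1
s16 (pos 16,17,18,19,20,21,22,23,24,25,26,27,28,29,30,31): 0⊕1⊕1⊕1⊕0⊕1⊕1⊕0⊕1⊕0⊕1⊕0⊕1⊕0⊕1⊕0 = 1
Syndrome s16…s1 = 11010 → error at position 26.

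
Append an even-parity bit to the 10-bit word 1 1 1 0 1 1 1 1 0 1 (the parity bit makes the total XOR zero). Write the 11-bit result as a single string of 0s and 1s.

XOR of the 10 data bits: 1⊕1⊕1⊕0⊕1⊕1⊕1⊕1⊕0⊕1 = 0
Parity bit = 0 (so all 11 bits XOR to 0).

11101111010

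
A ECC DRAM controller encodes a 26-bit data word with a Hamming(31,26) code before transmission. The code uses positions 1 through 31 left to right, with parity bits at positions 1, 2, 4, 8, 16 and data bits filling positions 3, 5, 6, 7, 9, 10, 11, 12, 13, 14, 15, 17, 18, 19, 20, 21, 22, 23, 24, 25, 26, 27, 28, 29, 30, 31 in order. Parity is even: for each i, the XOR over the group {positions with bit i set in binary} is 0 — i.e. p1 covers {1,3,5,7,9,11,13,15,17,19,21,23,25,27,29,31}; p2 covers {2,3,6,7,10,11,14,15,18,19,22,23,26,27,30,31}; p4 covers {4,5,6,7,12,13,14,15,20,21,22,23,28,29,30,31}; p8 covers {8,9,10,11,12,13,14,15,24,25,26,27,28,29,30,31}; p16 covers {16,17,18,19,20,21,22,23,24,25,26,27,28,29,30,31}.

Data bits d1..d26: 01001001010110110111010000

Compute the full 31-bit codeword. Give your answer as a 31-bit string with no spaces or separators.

1000100010010100110110111010000

Place data at non-parity positions: p1 p2 0 p4 1 0 0 p8 1 0 0 1 0 1 0 p16 1 1 0 1 1 0 1 1 1 0 1 0 0 0 0
p1 (pos 1,3,5,7,9,11,13,15,17,19,21,23,25,27,29,31): XOR of data positions = 0⊕1⊕0⊕1⊕0⊕0⊕0⊕1⊕0⊕1⊕1⊕1⊕1⊕0⊕0 = 1
p2 (pos 2,3,6,7,10,11,14,15,18,19,22,23,26,27,30,31): XOR of data positions = 0⊕0⊕0⊕0⊕0⊕1⊕0⊕1⊕0⊕0⊕1⊕0⊕1⊕0⊕0 = 0
p4 (pos 4,5,6,7,12,13,14,15,20,21,22,23,28,29,30,31): XOR of data positions = 1⊕0⊕0⊕1⊕0⊕1⊕0⊕1⊕1⊕0⊕1⊕0⊕0⊕0⊕0 = 0
p8 (pos 8,9,10,11,12,13,14,15,24,25,26,27,28,29,30,31): XOR of data positions = 1⊕0⊕0⊕1⊕0⊕1⊕0⊕1⊕1⊕0⊕1⊕0⊕0⊕0⊕0 = 0
p16 (pos 16,17,18,19,20,21,22,23,24,25,26,27,28,29,30,31): XOR of data positions = 1⊕1⊕0⊕1⊕1⊕0⊕1⊕1⊕1⊕0⊕1⊕0⊕0⊕0⊕0 = 0
Codeword: 1000100010010100110110111010000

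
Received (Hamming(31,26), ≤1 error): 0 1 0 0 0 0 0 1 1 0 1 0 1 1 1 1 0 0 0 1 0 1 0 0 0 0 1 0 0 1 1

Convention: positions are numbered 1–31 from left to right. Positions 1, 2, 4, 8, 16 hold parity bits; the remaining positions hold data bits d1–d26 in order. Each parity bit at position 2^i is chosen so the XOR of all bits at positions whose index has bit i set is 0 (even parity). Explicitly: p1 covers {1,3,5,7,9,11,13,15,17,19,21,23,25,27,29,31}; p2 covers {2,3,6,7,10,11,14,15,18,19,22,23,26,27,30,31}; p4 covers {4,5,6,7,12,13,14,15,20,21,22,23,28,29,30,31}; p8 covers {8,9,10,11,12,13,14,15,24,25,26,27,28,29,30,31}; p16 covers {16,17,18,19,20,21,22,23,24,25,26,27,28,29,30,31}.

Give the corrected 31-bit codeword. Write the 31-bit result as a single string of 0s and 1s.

s1 (pos 1,3,5,7,9,11,13,15,17,19,21,23,25,27,29,31): 0⊕0⊕0⊕0⊕1⊕1⊕1⊕1⊕0⊕0⊕0⊕0⊕0⊕1⊕0⊕1 = 0
s2 (pos 2,3,6,7,10,11,14,15,18,19,22,23,26,27,30,31): 1⊕0⊕0⊕0⊕0⊕1⊕1⊕1⊕0⊕0⊕1⊕0⊕0⊕1⊕1⊕1 = 0
s4 (pos 4,5,6,7,12,13,14,15,20,21,22,23,28,29,30,31): 0⊕0⊕0⊕0⊕0⊕1⊕1⊕1⊕1⊕0⊕1⊕0⊕0⊕0⊕1⊕1 = 1
s8 (pos 8,9,10,11,12,13,14,15,24,25,26,27,28,29,30,31): 1⊕1⊕0⊕1⊕0⊕1⊕1⊕1⊕0⊕0⊕0⊕1⊕0⊕0⊕1⊕1 = 1
s16 (pos 16,17,18,19,20,21,22,23,24,25,26,27,28,29,30,31): 1⊕0⊕0⊕0⊕1⊕0⊕1⊕0⊕0⊕0⊕0⊕1⊕0⊕0⊕1⊕1 = 0
Syndrome s16…s1 = 01100 → error at position 12.
Flip position 12: 0100000110101111000101000010011 → 0100000110111111000101000010011

0100000110111111000101000010011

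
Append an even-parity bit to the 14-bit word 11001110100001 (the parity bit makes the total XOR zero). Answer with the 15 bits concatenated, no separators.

XOR of the 14 data bits: 1⊕1⊕0⊕0⊕1⊕1⊕1⊕0⊕1⊕0⊕0⊕0⊕0⊕1 = 1
Parity bit = 1 (so all 15 bits XOR to 0).

110011101000011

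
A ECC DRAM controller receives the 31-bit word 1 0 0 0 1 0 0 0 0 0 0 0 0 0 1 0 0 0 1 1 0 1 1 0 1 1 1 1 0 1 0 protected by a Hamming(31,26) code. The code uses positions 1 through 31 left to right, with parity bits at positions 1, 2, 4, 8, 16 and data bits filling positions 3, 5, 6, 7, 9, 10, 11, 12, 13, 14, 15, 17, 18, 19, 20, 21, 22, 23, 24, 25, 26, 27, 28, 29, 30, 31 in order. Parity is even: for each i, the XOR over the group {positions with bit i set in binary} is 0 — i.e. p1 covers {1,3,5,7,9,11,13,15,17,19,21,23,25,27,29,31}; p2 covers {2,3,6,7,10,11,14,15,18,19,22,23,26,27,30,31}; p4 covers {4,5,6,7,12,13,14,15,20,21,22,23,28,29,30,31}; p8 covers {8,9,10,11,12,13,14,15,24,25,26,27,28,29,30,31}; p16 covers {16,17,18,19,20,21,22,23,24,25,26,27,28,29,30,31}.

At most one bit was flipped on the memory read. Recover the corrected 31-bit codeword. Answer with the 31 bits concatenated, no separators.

1000100000000010001101001111010

s1 (pos 1,3,5,7,9,11,13,15,17,19,21,23,25,27,29,31): 1⊕0⊕1⊕0⊕0⊕0⊕0⊕1⊕0⊕1⊕0⊕1⊕1⊕1⊕0⊕0 = 1
s2 (pos 2,3,6,7,10,11,14,15,18,19,22,23,26,27,30,31): 0⊕0⊕0⊕0⊕0⊕0⊕0⊕1⊕0⊕1⊕1⊕1⊕1⊕1⊕1⊕0 = 1
s4 (pos 4,5,6,7,12,13,14,15,20,21,22,23,28,29,30,31): 0⊕1⊕0⊕0⊕0⊕0⊕0⊕1⊕1⊕0⊕1⊕1⊕1⊕0⊕1⊕0 = 1
s8 (pos 8,9,10,11,12,13,14,15,24,25,26,27,28,29,30,31): 0⊕0⊕0⊕0⊕0⊕0⊕0⊕1⊕0⊕1⊕1⊕1⊕1⊕0⊕1⊕0 = 0
s16 (pos 16,17,18,19,20,21,22,23,24,25,26,27,28,29,30,31): 0⊕0⊕0⊕1⊕1⊕0⊕1⊕1⊕0⊕1⊕1⊕1⊕1⊕0⊕1⊕0 = 1
Syndrome s16…s1 = 10111 → error at position 23.
Flip position 23: 1000100000000010001101101111010 → 1000100000000010001101001111010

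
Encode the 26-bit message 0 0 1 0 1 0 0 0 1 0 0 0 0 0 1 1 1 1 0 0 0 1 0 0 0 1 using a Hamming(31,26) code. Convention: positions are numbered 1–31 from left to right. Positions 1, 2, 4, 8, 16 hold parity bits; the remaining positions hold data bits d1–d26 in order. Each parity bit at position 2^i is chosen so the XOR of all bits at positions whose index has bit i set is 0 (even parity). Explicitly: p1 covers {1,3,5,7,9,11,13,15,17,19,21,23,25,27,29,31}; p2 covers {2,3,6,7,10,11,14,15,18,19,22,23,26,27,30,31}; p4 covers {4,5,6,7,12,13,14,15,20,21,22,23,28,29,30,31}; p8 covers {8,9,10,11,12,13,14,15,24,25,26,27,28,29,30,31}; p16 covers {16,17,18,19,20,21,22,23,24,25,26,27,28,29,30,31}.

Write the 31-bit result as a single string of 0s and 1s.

0101010010001000000111100010001

Place data at non-parity positions: p1 p2 0 p4 0 1 0 p8 1 0 0 0 1 0 0 p16 0 0 0 1 1 1 1 0 0 0 1 0 0 0 1
p1 (pos 1,3,5,7,9,11,13,15,17,19,21,23,25,27,29,31): XOR of data positions = 0⊕0⊕0⊕1⊕0⊕1⊕0⊕0⊕0⊕1⊕1⊕0⊕1⊕0⊕1 = 0
p2 (pos 2,3,6,7,10,11,14,15,18,19,22,23,26,27,30,31): XOR of data positions = 0⊕1⊕0⊕0⊕0⊕0⊕0⊕0⊕0⊕1⊕1⊕0⊕1⊕0⊕1 = 1
p4 (pos 4,5,6,7,12,13,14,15,20,21,22,23,28,29,30,31): XOR of data positions = 0⊕1⊕0⊕0⊕1⊕0⊕0⊕1⊕1⊕1⊕1⊕0⊕0⊕0⊕1 = 1
p8 (pos 8,9,10,11,12,13,14,15,24,25,26,27,28,29,30,31): XOR of data positions = 1⊕0⊕0⊕0⊕1⊕0⊕0⊕0⊕0⊕0⊕1⊕0⊕0⊕0⊕1 = 0
p16 (pos 16,17,18,19,20,21,22,23,24,25,26,27,28,29,30,31): XOR of data positions = 0⊕0⊕0⊕1⊕1⊕1⊕1⊕0⊕0⊕0⊕1⊕0⊕0⊕0⊕1 = 0
Codeword: 0101010010001000000111100010001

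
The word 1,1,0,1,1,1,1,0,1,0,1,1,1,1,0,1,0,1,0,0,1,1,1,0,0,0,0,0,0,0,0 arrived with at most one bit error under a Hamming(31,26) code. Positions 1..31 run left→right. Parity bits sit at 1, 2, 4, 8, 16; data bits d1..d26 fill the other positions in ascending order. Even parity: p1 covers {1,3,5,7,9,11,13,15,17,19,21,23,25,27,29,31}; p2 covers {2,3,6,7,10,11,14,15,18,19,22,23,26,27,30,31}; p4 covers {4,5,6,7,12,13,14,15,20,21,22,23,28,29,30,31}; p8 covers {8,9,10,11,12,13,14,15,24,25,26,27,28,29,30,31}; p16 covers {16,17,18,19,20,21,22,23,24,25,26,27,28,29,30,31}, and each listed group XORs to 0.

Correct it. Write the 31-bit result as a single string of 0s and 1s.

s1 (pos 1,3,5,7,9,11,13,15,17,19,21,23,25,27,29,31): 1⊕0⊕1⊕1⊕1⊕1⊕1⊕0⊕0⊕0⊕1⊕1⊕0⊕0⊕0⊕0 = 0
s2 (pos 2,3,6,7,10,11,14,15,18,19,22,23,26,27,30,31): 1⊕0⊕1⊕1⊕0⊕1⊕1⊕0⊕1⊕0⊕1⊕1⊕0⊕0⊕0⊕0 = 0
s4 (pos 4,5,6,7,12,13,14,15,20,21,22,23,28,29,30,31): 1⊕1⊕1⊕1⊕1⊕1⊕1⊕0⊕0⊕1⊕1⊕1⊕0⊕0⊕0⊕0 = 0
s8 (pos 8,9,10,11,12,13,14,15,24,25,26,27,28,29,30,31): 0⊕1⊕0⊕1⊕1⊕1⊕1⊕0⊕0⊕0⊕0⊕0⊕0⊕0⊕0⊕0 = 1
s16 (pos 16,17,18,19,20,21,22,23,24,25,26,27,28,29,30,31): 1⊕0⊕1⊕0⊕0⊕1⊕1⊕1⊕0⊕0⊕0⊕0⊕0⊕0⊕0⊕0 = 1
Syndrome s16…s1 = 11000 → error at position 24.
Flip position 24: 1101111010111101010011100000000 → 1101111010111101010011110000000

1101111010111101010011110000000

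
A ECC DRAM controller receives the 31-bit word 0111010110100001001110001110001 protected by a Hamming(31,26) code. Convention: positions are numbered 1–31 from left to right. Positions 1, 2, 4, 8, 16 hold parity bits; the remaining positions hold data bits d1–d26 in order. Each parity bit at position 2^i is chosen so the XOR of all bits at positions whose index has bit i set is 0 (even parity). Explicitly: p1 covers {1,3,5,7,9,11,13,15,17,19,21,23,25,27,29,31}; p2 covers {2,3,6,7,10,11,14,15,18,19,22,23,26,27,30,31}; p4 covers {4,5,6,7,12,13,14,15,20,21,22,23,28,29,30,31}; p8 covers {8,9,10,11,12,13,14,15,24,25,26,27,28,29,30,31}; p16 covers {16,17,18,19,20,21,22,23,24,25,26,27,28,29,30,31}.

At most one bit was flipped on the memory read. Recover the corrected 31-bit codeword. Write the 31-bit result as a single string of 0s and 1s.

0111010110110001001110001110001

s1 (pos 1,3,5,7,9,11,13,15,17,19,21,23,25,27,29,31): 0⊕1⊕0⊕0⊕1⊕1⊕0⊕0⊕0⊕1⊕1⊕0⊕1⊕1⊕0⊕1 = 0
s2 (pos 2,3,6,7,10,11,14,15,18,19,22,23,26,27,30,31): 1⊕1⊕1⊕0⊕0⊕1⊕0⊕0⊕0⊕1⊕0⊕0⊕1⊕1⊕0⊕1 = 0
s4 (pos 4,5,6,7,12,13,14,15,20,21,22,23,28,29,30,31): 1⊕0⊕1⊕0⊕0⊕0⊕0⊕0⊕1⊕1⊕0⊕0⊕0⊕0⊕0⊕1 = 1
s8 (pos 8,9,10,11,12,13,14,15,24,25,26,27,28,29,30,31): 1⊕1⊕0⊕1⊕0⊕0⊕0⊕0⊕0⊕1⊕1⊕1⊕0⊕0⊕0⊕1 = 1
s16 (pos 16,17,18,19,20,21,22,23,24,25,26,27,28,29,30,31): 1⊕0⊕0⊕1⊕1⊕1⊕0⊕0⊕0⊕1⊕1⊕1⊕0⊕0⊕0⊕1 = 0
Syndrome s16…s1 = 01100 → error at position 12.
Flip position 12: 0111010110100001001110001110001 → 0111010110110001001110001110001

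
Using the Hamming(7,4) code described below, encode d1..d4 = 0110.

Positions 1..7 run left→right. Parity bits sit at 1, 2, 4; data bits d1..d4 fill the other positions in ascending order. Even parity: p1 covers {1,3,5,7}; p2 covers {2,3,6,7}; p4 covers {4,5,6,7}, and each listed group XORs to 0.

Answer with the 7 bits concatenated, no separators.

1100110

Place data at non-parity positions: p1 p2 0 p4 1 1 0
p1 (pos 1,3,5,7): XOR of data positions = 0⊕1⊕0 = 1
p2 (pos 2,3,6,7): XOR of data positions = 0⊕1⊕0 = 1
p4 (pos 4,5,6,7): XOR of data positions = 1⊕1⊕0 = 0
Codeword: 1100110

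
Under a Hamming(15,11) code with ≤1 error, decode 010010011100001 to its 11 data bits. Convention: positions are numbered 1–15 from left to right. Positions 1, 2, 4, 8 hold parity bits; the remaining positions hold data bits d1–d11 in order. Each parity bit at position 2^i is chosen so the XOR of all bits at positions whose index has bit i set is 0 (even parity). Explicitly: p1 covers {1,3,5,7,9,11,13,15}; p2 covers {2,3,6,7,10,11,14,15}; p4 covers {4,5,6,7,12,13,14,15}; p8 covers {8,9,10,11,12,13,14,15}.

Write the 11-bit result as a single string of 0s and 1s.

s1 (pos 1,3,5,7,9,11,13,15): 0⊕0⊕1⊕0⊕1⊕0⊕0⊕1 = 1
s2 (pos 2,3,6,7,10,11,14,15): 1⊕0⊕0⊕0⊕1⊕0⊕0⊕1 = 1
s4 (pos 4,5,6,7,12,13,14,15): 0⊕1⊕0⊕0⊕0⊕0⊕0⊕1 = 0
s8 (pos 8,9,10,11,12,13,14,15): 1⊕1⊕1⊕0⊕0⊕0⊕0⊕1 = 0
Syndrome s8…s1 = 0011 → error at position 3.
Flip position 3: 010010011100001 → 011010011100001
Read data bits from positions 3,5,6,7,9,10,11,12,13,14,15: 11001100001

11001100001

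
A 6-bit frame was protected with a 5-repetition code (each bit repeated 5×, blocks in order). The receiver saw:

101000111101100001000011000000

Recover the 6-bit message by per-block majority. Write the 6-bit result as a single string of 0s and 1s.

010000

Block 1 (10100): 2 ones → 0
Block 2 (01111): 4 ones → 1
Block 3 (01100): 2 ones → 0
Block 4 (00100): 1 one → 0
Block 5 (00110): 2 ones → 0
Block 6 (00000): 0 ones → 0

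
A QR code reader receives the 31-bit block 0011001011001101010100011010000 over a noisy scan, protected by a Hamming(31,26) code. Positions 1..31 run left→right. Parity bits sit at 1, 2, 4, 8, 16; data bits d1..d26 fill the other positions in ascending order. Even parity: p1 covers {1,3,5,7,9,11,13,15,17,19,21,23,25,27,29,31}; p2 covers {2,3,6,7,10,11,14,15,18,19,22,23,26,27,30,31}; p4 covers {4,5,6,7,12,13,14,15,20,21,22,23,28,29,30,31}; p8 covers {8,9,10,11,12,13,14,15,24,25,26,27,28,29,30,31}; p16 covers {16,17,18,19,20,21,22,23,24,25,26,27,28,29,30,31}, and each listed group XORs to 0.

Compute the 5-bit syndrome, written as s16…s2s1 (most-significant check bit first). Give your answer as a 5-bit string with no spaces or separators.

01100

s1 (pos 1,3,5,7,9,11,13,15,17,19,21,23,25,27,29,31): 0⊕1⊕0⊕1⊕1⊕0⊕1⊕0⊕0⊕0⊕0⊕0⊕1⊕1⊕0⊕0 = 0
s2 (pos 2,3,6,7,10,11,14,15,18,19,22,23,26,27,30,31): 0⊕1⊕0⊕1⊕1⊕0⊕1⊕0⊕1⊕0⊕0⊕0⊕0⊕1⊕0⊕0 = 0
s4 (pos 4,5,6,7,12,13,14,15,20,21,22,23,28,29,30,31): 1⊕0⊕0⊕1⊕0⊕1⊕1⊕0⊕1⊕0⊕0⊕0⊕0⊕0⊕0⊕0 = 1
s8 (pos 8,9,10,11,12,13,14,15,24,25,26,27,28,29,30,31): 0⊕1⊕1⊕0⊕0⊕1⊕1⊕0⊕1⊕1⊕0⊕1⊕0⊕0⊕0⊕0 = 1
s16 (pos 16,17,18,19,20,21,22,23,24,25,26,27,28,29,30,31): 1⊕0⊕1⊕0⊕1⊕0⊕0⊕0⊕1⊕1⊕0⊕1⊕0⊕0⊕0⊕0 = 0
Syndrome s16…s1 = 01100 → error at position 12.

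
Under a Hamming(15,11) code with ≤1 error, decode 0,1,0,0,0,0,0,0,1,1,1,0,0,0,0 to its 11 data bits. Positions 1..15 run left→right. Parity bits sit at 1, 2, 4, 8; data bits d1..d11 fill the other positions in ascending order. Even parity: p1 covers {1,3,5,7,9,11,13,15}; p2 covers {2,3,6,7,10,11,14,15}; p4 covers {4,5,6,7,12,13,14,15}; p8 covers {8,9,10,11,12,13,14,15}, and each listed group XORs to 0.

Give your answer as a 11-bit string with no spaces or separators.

s1 (pos 1,3,5,7,9,11,13,15): 0⊕0⊕0⊕0⊕1⊕1⊕0⊕0 = 0
s2 (pos 2,3,6,7,10,11,14,15): 1⊕0⊕0⊕0⊕1⊕1⊕0⊕0 = 1
s4 (pos 4,5,6,7,12,13,14,15): 0⊕0⊕0⊕0⊕0⊕0⊕0⊕0 = 0
s8 (pos 8,9,10,11,12,13,14,15): 0⊕1⊕1⊕1⊕0⊕0⊕0⊕0 = 1
Syndrome s8…s1 = 1010 → error at position 10.
Flip position 10: 010000001110000 → 010000001010000
Read data bits from positions 3,5,6,7,9,10,11,12,13,14,15: 00001010000

00001010000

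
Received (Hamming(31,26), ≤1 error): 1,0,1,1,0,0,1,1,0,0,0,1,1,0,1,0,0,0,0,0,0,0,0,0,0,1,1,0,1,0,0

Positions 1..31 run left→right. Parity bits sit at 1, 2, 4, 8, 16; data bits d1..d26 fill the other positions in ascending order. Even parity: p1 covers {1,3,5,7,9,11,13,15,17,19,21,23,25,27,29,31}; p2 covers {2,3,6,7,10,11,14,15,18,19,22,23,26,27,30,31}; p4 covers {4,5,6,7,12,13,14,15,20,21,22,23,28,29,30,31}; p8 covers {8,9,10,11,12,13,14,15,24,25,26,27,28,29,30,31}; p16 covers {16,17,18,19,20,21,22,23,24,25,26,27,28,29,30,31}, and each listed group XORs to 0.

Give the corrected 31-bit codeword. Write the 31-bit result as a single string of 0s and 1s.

s1 (pos 1,3,5,7,9,11,13,15,17,19,21,23,25,27,29,31): 1⊕1⊕0⊕1⊕0⊕0⊕1⊕1⊕0⊕0⊕0⊕0⊕0⊕1⊕1⊕0 = 1
s2 (pos 2,3,6,7,10,11,14,15,18,19,22,23,26,27,30,31): 0⊕1⊕0⊕1⊕0⊕0⊕0⊕1⊕0⊕0⊕0⊕0⊕1⊕1⊕0⊕0 = 1
s4 (pos 4,5,6,7,12,13,14,15,20,21,22,23,28,29,30,31): 1⊕0⊕0⊕1⊕1⊕1⊕0⊕1⊕0⊕0⊕0⊕0⊕0⊕1⊕0⊕0 = 0
s8 (pos 8,9,10,11,12,13,14,15,24,25,26,27,28,29,30,31): 1⊕0⊕0⊕0⊕1⊕1⊕0⊕1⊕0⊕0⊕1⊕1⊕0⊕1⊕0⊕0 = 1
s16 (pos 16,17,18,19,20,21,22,23,24,25,26,27,28,29,30,31): 0⊕0⊕0⊕0⊕0⊕0⊕0⊕0⊕0⊕0⊕1⊕1⊕0⊕1⊕0⊕0 = 1
Syndrome s16…s1 = 11011 → error at position 27.
Flip position 27: 1011001100011010000000000110100 → 1011001100011010000000000100100

1011001100011010000000000100100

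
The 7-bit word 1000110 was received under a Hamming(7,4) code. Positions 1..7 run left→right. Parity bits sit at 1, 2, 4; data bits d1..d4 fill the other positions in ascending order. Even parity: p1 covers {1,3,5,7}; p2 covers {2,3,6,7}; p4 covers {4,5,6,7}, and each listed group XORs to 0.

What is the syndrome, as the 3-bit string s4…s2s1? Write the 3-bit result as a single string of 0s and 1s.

010

s1 (pos 1,3,5,7): 1⊕0⊕1⊕0 = 0
s2 (pos 2,3,6,7): 0⊕0⊕1⊕0 = 1
s4 (pos 4,5,6,7): 0⊕1⊕1⊕0 = 0
Syndrome s4…s1 = 010 → error at position 2.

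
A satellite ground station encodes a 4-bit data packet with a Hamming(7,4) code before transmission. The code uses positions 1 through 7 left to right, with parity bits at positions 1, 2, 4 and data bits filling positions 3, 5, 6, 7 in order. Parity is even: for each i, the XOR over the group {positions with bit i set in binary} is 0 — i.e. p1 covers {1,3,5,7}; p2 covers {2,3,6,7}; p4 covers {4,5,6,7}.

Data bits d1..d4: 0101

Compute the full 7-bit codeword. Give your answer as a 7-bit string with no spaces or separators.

0100101

Place data at non-parity positions: p1 p2 0 p4 1 0 1
p1 (pos 1,3,5,7): XOR of data positions = 0⊕1⊕1 = 0
p2 (pos 2,3,6,7): XOR of data positions = 0⊕0⊕1 = 1
p4 (pos 4,5,6,7): XOR of data positions = 1⊕0⊕1 = 0
Codeword: 0100101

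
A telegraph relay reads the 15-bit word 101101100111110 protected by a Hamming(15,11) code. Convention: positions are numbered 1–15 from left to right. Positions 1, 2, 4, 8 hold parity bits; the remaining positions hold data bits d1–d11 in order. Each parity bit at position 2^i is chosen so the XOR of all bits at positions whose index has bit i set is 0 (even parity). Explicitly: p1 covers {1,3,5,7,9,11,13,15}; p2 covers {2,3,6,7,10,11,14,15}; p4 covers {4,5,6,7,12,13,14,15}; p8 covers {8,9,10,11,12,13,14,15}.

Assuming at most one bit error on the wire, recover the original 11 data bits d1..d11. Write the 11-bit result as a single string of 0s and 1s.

s1 (pos 1,3,5,7,9,11,13,15): 1⊕1⊕0⊕1⊕0⊕1⊕1⊕0 = 1
s2 (pos 2,3,6,7,10,11,14,15): 0⊕1⊕1⊕1⊕1⊕1⊕1⊕0 = 0
s4 (pos 4,5,6,7,12,13,14,15): 1⊕0⊕1⊕1⊕1⊕1⊕1⊕0 = 0
s8 (pos 8,9,10,11,12,13,14,15): 0⊕0⊕1⊕1⊕1⊕1⊕1⊕0 = 1
Syndrome s8…s1 = 1001 → error at position 9.
Flip position 9: 101101100111110 → 101101101111110
Read data bits from positions 3,5,6,7,9,10,11,12,13,14,15: 10111111110

10111111110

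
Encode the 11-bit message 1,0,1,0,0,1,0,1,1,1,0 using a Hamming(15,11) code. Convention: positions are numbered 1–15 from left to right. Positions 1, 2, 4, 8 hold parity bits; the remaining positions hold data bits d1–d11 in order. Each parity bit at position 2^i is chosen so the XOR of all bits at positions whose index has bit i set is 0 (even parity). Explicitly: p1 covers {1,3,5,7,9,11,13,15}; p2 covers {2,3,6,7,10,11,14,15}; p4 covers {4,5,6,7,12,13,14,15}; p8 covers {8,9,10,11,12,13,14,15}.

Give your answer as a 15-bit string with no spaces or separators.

Place data at non-parity positions: p1 p2 1 p4 0 1 0 p8 0 1 0 1 1 1 0
p1 (pos 1,3,5,7,9,11,13,15): XOR of data positions = 1⊕0⊕0⊕0⊕0⊕1⊕0 = 0
p2 (pos 2,3,6,7,10,11,14,15): XOR of data positions = 1⊕1⊕0⊕1⊕0⊕1⊕0 = 0
p4 (pos 4,5,6,7,12,13,14,15): XOR of data positions = 0⊕1⊕0⊕1⊕1⊕1⊕0 = 0
p8 (pos 8,9,10,11,12,13,14,15): XOR of data positions = 0⊕1⊕0⊕1⊕1⊕1⊕0 = 0
Codeword: 001001000101110

001001000101110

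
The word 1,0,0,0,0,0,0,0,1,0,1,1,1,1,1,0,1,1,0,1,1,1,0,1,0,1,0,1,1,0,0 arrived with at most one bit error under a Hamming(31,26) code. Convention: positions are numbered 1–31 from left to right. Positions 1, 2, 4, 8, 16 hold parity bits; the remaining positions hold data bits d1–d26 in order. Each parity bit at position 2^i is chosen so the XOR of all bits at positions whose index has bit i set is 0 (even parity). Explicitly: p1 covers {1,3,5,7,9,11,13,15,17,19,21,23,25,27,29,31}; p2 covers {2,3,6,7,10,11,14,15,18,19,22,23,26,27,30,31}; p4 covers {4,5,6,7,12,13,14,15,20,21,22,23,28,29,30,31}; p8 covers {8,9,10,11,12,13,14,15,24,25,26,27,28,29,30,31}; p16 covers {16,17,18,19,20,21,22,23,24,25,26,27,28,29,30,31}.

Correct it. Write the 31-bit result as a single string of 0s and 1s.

1000000010111110110011010101100

s1 (pos 1,3,5,7,9,11,13,15,17,19,21,23,25,27,29,31): 1⊕0⊕0⊕0⊕1⊕1⊕1⊕1⊕1⊕0⊕1⊕0⊕0⊕0⊕1⊕0 = 0
s2 (pos 2,3,6,7,10,11,14,15,18,19,22,23,26,27,30,31): 0⊕0⊕0⊕0⊕0⊕1⊕1⊕1⊕1⊕0⊕1⊕0⊕1⊕0⊕0⊕0 = 0
s4 (pos 4,5,6,7,12,13,14,15,20,21,22,23,28,29,30,31): 0⊕0⊕0⊕0⊕1⊕1⊕1⊕1⊕1⊕1⊕1⊕0⊕1⊕1⊕0⊕0 = 1
s8 (pos 8,9,10,11,12,13,14,15,24,25,26,27,28,29,30,31): 0⊕1⊕0⊕1⊕1⊕1⊕1⊕1⊕1⊕0⊕1⊕0⊕1⊕1⊕0⊕0 = 0
s16 (pos 16,17,18,19,20,21,22,23,24,25,26,27,28,29,30,31): 0⊕1⊕1⊕0⊕1⊕1⊕1⊕0⊕1⊕0⊕1⊕0⊕1⊕1⊕0⊕0 = 1
Syndrome s16…s1 = 10100 → error at position 20.
Flip position 20: 1000000010111110110111010101100 → 1000000010111110110011010101100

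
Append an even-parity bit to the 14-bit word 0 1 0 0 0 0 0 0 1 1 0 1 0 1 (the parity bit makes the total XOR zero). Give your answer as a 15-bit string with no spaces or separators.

010000001101011

XOR of the 14 data bits: 0⊕1⊕0⊕0⊕0⊕0⊕0⊕0⊕1⊕1⊕0⊕1⊕0⊕1 = 1
Parity bit = 1 (so all 15 bits XOR to 0).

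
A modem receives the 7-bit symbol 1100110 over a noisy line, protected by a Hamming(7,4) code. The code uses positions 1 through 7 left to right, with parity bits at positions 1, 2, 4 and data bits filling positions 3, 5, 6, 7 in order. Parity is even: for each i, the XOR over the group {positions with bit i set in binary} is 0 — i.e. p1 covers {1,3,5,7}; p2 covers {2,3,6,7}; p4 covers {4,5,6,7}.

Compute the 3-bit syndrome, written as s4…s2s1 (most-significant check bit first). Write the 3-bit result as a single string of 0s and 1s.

s1 (pos 1,3,5,7): 1⊕0⊕1⊕0 = 0
s2 (pos 2,3,6,7): 1⊕0⊕1⊕0 = 0
s4 (pos 4,5,6,7): 0⊕1⊕1⊕0 = 0
Syndrome s4…s1 = 000 → no error.

000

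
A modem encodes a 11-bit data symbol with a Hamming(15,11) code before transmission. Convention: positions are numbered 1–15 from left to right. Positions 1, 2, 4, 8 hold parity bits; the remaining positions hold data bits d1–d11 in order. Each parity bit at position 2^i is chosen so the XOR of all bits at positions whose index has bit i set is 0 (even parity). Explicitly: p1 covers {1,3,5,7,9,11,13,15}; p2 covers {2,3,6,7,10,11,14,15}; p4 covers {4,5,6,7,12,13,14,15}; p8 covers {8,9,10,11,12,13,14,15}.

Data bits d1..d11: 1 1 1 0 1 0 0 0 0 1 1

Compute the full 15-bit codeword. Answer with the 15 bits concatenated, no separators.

001011011000011

Place data at non-parity positions: p1 p2 1 p4 1 1 0 p8 1 0 0 0 0 1 1
p1 (pos 1,3,5,7,9,11,13,15): XOR of data positions = 1⊕1⊕0⊕1⊕0⊕0⊕1 = 0
p2 (pos 2,3,6,7,10,11,14,15): XOR of data positions = 1⊕1⊕0⊕0⊕0⊕1⊕1 = 0
p4 (pos 4,5,6,7,12,13,14,15): XOR of data positions = 1⊕1⊕0⊕0⊕0⊕1⊕1 = 0
p8 (pos 8,9,10,11,12,13,14,15): XOR of data positions = 1⊕0⊕0⊕0⊕0⊕1⊕1 = 1
Codeword: 001011011000011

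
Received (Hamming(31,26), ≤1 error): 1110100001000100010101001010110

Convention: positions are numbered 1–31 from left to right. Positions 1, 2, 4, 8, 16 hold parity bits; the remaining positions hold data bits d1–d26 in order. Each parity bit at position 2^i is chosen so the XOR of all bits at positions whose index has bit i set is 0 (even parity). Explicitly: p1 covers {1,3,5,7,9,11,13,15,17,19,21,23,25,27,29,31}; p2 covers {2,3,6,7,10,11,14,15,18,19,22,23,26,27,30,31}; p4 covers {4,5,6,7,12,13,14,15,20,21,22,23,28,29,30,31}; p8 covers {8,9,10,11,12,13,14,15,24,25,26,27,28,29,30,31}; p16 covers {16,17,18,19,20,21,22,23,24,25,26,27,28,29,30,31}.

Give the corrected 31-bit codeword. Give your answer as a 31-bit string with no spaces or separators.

1110100001000101010101001010110

s1 (pos 1,3,5,7,9,11,13,15,17,19,21,23,25,27,29,31): 1⊕1⊕1⊕0⊕0⊕0⊕0⊕0⊕0⊕0⊕0⊕0⊕1⊕1⊕1⊕0 = 0
s2 (pos 2,3,6,7,10,11,14,15,18,19,22,23,26,27,30,31): 1⊕1⊕0⊕0⊕1⊕0⊕1⊕0⊕1⊕0⊕1⊕0⊕0⊕1⊕1⊕0 = 0
s4 (pos 4,5,6,7,12,13,14,15,20,21,22,23,28,29,30,31): 0⊕1⊕0⊕0⊕0⊕0⊕1⊕0⊕1⊕0⊕1⊕0⊕0⊕1⊕1⊕0 = 0
s8 (pos 8,9,10,11,12,13,14,15,24,25,26,27,28,29,30,31): 0⊕0⊕1⊕0⊕0⊕0⊕1⊕0⊕0⊕1⊕0⊕1⊕0⊕1⊕1⊕0 = 0
s16 (pos 16,17,18,19,20,21,22,23,24,25,26,27,28,29,30,31): 0⊕0⊕1⊕0⊕1⊕0⊕1⊕0⊕0⊕1⊕0⊕1⊕0⊕1⊕1⊕0 = 1
Syndrome s16…s1 = 10000 → error at position 16.
Flip position 16: 1110100001000100010101001010110 → 1110100001000101010101001010110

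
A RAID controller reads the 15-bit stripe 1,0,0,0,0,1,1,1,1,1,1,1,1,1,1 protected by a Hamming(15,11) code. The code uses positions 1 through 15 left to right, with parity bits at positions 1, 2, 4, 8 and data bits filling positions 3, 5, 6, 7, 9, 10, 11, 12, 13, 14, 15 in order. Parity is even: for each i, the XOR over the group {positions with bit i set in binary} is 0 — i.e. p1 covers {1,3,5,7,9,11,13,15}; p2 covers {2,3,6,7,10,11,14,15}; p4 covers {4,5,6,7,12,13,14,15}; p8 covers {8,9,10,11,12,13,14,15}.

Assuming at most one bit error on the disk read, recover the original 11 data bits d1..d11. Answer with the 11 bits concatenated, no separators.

s1 (pos 1,3,5,7,9,11,13,15): 1⊕0⊕0⊕1⊕1⊕1⊕1⊕1 = 0
s2 (pos 2,3,6,7,10,11,14,15): 0⊕0⊕1⊕1⊕1⊕1⊕1⊕1 = 0
s4 (pos 4,5,6,7,12,13,14,15): 0⊕0⊕1⊕1⊕1⊕1⊕1⊕1 = 0
s8 (pos 8,9,10,11,12,13,14,15): 1⊕1⊕1⊕1⊕1⊕1⊕1⊕1 = 0
Syndrome s8…s1 = 0000 → no error.
Read data bits from positions 3,5,6,7,9,10,11,12,13,14,15: 00111111111

00111111111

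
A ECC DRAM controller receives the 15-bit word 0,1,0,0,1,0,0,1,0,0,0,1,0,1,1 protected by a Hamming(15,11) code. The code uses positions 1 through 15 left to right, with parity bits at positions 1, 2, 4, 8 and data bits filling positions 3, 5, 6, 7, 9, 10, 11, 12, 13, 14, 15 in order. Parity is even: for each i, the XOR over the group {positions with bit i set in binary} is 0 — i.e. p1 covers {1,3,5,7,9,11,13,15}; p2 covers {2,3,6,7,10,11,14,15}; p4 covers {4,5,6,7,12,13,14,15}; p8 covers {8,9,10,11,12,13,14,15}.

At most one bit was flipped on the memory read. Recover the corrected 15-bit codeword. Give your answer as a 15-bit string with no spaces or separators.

s1 (pos 1,3,5,7,9,11,13,15): 0⊕0⊕1⊕0⊕0⊕0⊕0⊕1 = 0
s2 (pos 2,3,6,7,10,11,14,15): 1⊕0⊕0⊕0⊕0⊕0⊕1⊕1 = 1
s4 (pos 4,5,6,7,12,13,14,15): 0⊕1⊕0⊕0⊕1⊕0⊕1⊕1 = 0
s8 (pos 8,9,10,11,12,13,14,15): 1⊕0⊕0⊕0⊕1⊕0⊕1⊕1 = 0
Syndrome s8…s1 = 0010 → error at position 2.
Flip position 2: 010010010001011 → 000010010001011

000010010001011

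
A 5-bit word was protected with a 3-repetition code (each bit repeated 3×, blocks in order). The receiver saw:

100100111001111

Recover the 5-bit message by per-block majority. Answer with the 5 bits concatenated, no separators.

00101

Block 1 (100): 1 one → 0
Block 2 (100): 1 one → 0
Block 3 (111): 3 ones → 1
Block 4 (001): 1 one → 0
Block 5 (111): 3 ones → 1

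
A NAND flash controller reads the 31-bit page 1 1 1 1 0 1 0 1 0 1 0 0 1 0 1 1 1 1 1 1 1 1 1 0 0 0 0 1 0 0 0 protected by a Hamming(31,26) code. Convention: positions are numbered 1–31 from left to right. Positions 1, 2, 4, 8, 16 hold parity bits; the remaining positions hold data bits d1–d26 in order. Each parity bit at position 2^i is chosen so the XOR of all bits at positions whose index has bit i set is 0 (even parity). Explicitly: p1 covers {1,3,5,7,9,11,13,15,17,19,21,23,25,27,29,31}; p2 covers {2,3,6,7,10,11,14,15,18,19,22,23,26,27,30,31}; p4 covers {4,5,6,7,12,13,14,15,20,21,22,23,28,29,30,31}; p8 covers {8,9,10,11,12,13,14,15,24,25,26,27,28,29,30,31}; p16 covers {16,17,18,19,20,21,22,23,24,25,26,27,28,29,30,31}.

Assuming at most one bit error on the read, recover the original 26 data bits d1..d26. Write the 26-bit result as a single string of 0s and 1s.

10100100101111111100001010

s1 (pos 1,3,5,7,9,11,13,15,17,19,21,23,25,27,29,31): 1⊕1⊕0⊕0⊕0⊕0⊕1⊕1⊕1⊕1⊕1⊕1⊕0⊕0⊕0⊕0 = 0
s2 (pos 2,3,6,7,10,11,14,15,18,19,22,23,26,27,30,31): 1⊕1⊕1⊕0⊕1⊕0⊕0⊕1⊕1⊕1⊕1⊕1⊕0⊕0⊕0⊕0 = 1
s4 (pos 4,5,6,7,12,13,14,15,20,21,22,23,28,29,30,31): 1⊕0⊕1⊕0⊕0⊕1⊕0⊕1⊕1⊕1⊕1⊕1⊕1⊕0⊕0⊕0 = 1
s8 (pos 8,9,10,11,12,13,14,15,24,25,26,27,28,29,30,31): 1⊕0⊕1⊕0⊕0⊕1⊕0⊕1⊕0⊕0⊕0⊕0⊕1⊕0⊕0⊕0 = 1
s16 (pos 16,17,18,19,20,21,22,23,24,25,26,27,28,29,30,31): 1⊕1⊕1⊕1⊕1⊕1⊕1⊕1⊕0⊕0⊕0⊕0⊕1⊕0⊕0⊕0 = 1
Syndrome s16…s1 = 11110 → error at position 30.
Flip position 30: 1111010101001011111111100001000 → 1111010101001011111111100001010
Read data bits from positions 3,5,6,7,9,10,11,12,13,14,15,17,18,19,20,21,22,23,24,25,26,27,28,29,30,31: 10100100101111111100001010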